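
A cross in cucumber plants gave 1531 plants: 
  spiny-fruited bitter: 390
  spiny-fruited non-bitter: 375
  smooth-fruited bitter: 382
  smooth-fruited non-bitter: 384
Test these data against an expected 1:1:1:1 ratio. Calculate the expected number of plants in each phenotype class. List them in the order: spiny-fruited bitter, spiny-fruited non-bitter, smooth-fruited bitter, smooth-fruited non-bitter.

382.75, 382.75, 382.75, 382.75

Expected counts for N = 1531 under a 1:1:1:1 ratio (total parts = 4):
  spiny-fruited bitter: 1531 × 1/4 = 382.75
  spiny-fruited non-bitter: 1531 × 1/4 = 382.75
  smooth-fruited bitter: 1531 × 1/4 = 382.75
  smooth-fruited non-bitter: 1531 × 1/4 = 382.75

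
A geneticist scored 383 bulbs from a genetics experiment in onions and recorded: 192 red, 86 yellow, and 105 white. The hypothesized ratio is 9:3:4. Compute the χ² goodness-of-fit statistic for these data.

6.246

Total ratio parts = 16. Expected numbers out of 383:
  red: 383 × 9/16 = 215.4375
  yellow: 383 × 3/16 = 71.8125
  white: 383 × 4/16 = 95.75
χ² = Σ (O − E)² / E
  red: (192 − 215.4375)² / 215.4375 = 2.5498
  yellow: (86 − 71.8125)² / 71.8125 = 2.8029
  white: (105 − 95.75)² / 95.75 = 0.8936
χ² = 2.5498 + 2.8029 + 0.8936 = 6.2463 ≈ 6.246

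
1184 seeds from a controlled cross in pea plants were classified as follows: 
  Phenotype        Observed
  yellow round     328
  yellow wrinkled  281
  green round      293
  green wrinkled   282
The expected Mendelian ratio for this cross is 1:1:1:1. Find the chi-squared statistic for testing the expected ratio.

The 1:1:1:1 ratio has 4 parts, so with N = 1184 the expected counts are:
  yellow round: 1184 × 1/4 = 296
  yellow wrinkled: 1184 × 1/4 = 296
  green round: 1184 × 1/4 = 296
  green wrinkled: 1184 × 1/4 = 296
χ² = Σ (O − E)² / E
  yellow round: (328 − 296)² / 296 = 3.4595
  yellow wrinkled: (281 − 296)² / 296 = 0.7601
  green round: (293 − 296)² / 296 = 0.0304
  green wrinkled: (282 − 296)² / 296 = 0.6622
χ² = 3.4595 + 0.7601 + 0.0304 + 0.6622 = 4.9122 ≈ 4.912

4.912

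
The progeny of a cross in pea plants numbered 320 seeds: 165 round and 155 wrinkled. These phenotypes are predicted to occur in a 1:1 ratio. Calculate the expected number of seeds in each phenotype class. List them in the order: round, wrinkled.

160, 160

Under the 1:1 hypothesis (Σ ratio = 2, N = 320):
  round: 320 × 1/2 = 160
  wrinkled: 320 × 1/2 = 160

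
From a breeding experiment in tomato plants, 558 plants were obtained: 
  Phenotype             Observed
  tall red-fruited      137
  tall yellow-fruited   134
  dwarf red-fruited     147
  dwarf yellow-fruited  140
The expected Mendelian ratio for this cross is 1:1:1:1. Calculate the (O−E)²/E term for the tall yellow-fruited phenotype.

0.217

Under the 1:1:1:1 hypothesis (Σ ratio = 4, N = 558):
  tall red-fruited: 558 × 1/4 = 139.5
  tall yellow-fruited: 558 × 1/4 = 139.5
  dwarf red-fruited: 558 × 1/4 = 139.5
  dwarf yellow-fruited: 558 × 1/4 = 139.5
Contribution of tall yellow-fruited: (134 − 139.5)² / 139.5 = 0.2168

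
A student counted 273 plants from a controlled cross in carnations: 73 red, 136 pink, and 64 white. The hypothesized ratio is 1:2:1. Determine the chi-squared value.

0.597

The 1:2:1 ratio has 4 parts, so with N = 273 the expected counts are:
  red: 273 × 1/4 = 68.25
  pink: 273 × 2/4 = 136.5
  white: 273 × 1/4 = 68.25
χ² = Σ (O − E)² / E
  red: (73 − 68.25)² / 68.25 = 0.3306
  pink: (136 − 136.5)² / 136.5 = 0.0018
  white: (64 − 68.25)² / 68.25 = 0.2647
χ² = 0.3306 + 0.0018 + 0.2647 = 0.5971 ≈ 0.597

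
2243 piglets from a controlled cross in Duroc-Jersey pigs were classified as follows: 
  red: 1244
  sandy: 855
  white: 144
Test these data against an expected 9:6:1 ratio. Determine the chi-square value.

The 9:6:1 ratio has 16 parts, so with N = 2243 the expected counts are:
  red: 2243 × 9/16 = 1261.6875
  sandy: 2243 × 6/16 = 841.125
  white: 2243 × 1/16 = 140.1875
χ² = Σ (O − E)² / E
  red: (1244 − 1261.6875)² / 1261.6875 = 0.2480
  sandy: (855 − 841.125)² / 841.125 = 0.2289
  white: (144 − 140.1875)² / 140.1875 = 0.1037
χ² = 0.2480 + 0.2289 + 0.1037 = 0.5806 ≈ 0.581

0.581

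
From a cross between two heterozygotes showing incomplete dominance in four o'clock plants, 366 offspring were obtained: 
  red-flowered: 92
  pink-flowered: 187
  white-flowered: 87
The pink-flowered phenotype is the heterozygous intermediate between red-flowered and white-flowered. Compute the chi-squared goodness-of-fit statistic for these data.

With incomplete dominance, a heterozygote × heterozygote cross gives a 1:2:1 phenotypic ratio.
Expected counts for N = 366 under a 1:2:1 ratio (total parts = 4):
  red-flowered: 366 × 1/4 = 91.5
  pink-flowered: 366 × 2/4 = 183
  white-flowered: 366 × 1/4 = 91.5
χ² = Σ (O − E)² / E
  red-flowered: (92 − 91.5)² / 91.5 = 0.0027
  pink-flowered: (187 − 183)² / 183 = 0.0874
  white-flowered: (87 − 91.5)² / 91.5 = 0.2213
χ² = 0.0027 + 0.0874 + 0.2213 = 0.3114 ≈ 0.311

0.311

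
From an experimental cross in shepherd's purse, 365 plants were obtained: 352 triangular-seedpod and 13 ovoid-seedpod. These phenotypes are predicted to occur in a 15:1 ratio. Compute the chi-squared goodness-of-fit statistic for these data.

4.502

The 15:1 ratio has 16 parts, so with N = 365 the expected counts are:
  triangular-seedpod: 365 × 15/16 = 342.1875
  ovoid-seedpod: 365 × 1/16 = 22.8125
χ² = Σ (O − E)² / E
  triangular-seedpod: (352 − 342.1875)² / 342.1875 = 0.2814
  ovoid-seedpod: (13 − 22.8125)² / 22.8125 = 4.2207
χ² = 0.2814 + 4.2207 = 4.5021 ≈ 4.502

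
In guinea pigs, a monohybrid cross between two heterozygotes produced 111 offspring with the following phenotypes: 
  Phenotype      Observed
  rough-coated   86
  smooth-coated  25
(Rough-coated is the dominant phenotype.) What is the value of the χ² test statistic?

For a monohybrid cross between heterozygotes with complete dominance, the expected phenotypic ratio is 3:1.
Expected counts for N = 111 under a 3:1 ratio (total parts = 4):
  rough-coated: 111 × 3/4 = 83.25
  smooth-coated: 111 × 1/4 = 27.75
χ² = Σ (O − E)² / E
  rough-coated: (86 − 83.25)² / 83.25 = 0.0908
  smooth-coated: (25 − 27.75)² / 27.75 = 0.2725
χ² = 0.0908 + 0.2725 = 0.3633 ≈ 0.363

0.363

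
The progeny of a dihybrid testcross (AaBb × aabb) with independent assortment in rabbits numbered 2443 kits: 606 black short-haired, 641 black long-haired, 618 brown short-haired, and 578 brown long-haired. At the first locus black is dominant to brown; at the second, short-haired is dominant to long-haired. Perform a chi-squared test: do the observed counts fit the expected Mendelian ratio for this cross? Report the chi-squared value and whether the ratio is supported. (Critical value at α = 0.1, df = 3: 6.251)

A dihybrid testcross with independent assortment gives a 1:1:1:1 ratio.
Total ratio parts = 4. Expected numbers out of 2443:
  black short-haired: 2443 × 1/4 = 610.75
  black long-haired: 2443 × 1/4 = 610.75
  brown short-haired: 2443 × 1/4 = 610.75
  brown long-haired: 2443 × 1/4 = 610.75
χ² = Σ (O − E)² / E
  black short-haired: (606 − 610.75)² / 610.75 = 0.0369
  black long-haired: (641 − 610.75)² / 610.75 = 1.4983
  brown short-haired: (618 − 610.75)² / 610.75 = 0.0861
  brown long-haired: (578 − 610.75)² / 610.75 = 1.7561
χ² = 0.0369 + 1.4983 + 0.0861 + 1.7561 = 3.3774 ≈ 3.377
Degrees of freedom = 4 − 1 = 3; critical value at α = 0.1 is 6.251.
Since 3.377 < 6.251, we fail to reject the null hypothesis — the data are consistent with the 1:1:1:1 ratio.

3.377; consistent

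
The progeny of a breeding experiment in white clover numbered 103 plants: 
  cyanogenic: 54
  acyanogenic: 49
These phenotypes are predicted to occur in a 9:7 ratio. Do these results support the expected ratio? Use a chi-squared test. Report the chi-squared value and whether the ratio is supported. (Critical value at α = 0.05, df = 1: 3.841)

Expected counts for N = 103 under a 9:7 ratio (total parts = 16):
  cyanogenic: 103 × 9/16 = 57.9375
  acyanogenic: 103 × 7/16 = 45.0625
χ² = Σ (O − E)² / E
  cyanogenic: (54 − 57.9375)² / 57.9375 = 0.2676
  acyanogenic: (49 − 45.0625)² / 45.0625 = 0.3441
χ² = 0.2676 + 0.3441 = 0.6117 ≈ 0.612
Degrees of freedom = 2 − 1 = 1; critical value at α = 0.05 is 3.841.
Since 0.612 < 3.841, we fail to reject the null hypothesis — the data are consistent with the 9:7 ratio.

0.612; consistent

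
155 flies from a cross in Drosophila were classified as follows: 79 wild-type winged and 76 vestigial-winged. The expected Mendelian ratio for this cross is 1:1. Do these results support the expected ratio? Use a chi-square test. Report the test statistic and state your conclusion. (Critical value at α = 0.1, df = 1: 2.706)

0.058; consistent

The 1:1 ratio has 2 parts, so with N = 155 the expected counts are:
  wild-type winged: 155 × 1/2 = 77.5
  vestigial-winged: 155 × 1/2 = 77.5
χ² = Σ (O − E)² / E
  wild-type winged: (79 − 77.5)² / 77.5 = 0.0290
  vestigial-winged: (76 − 77.5)² / 77.5 = 0.0290
χ² = 0.0290 + 0.0290 = 0.058
Degrees of freedom = 2 − 1 = 1; critical value at α = 0.1 is 2.706.
Since 0.058 < 2.706, we fail to reject the null hypothesis — the data are consistent with the 1:1 ratio.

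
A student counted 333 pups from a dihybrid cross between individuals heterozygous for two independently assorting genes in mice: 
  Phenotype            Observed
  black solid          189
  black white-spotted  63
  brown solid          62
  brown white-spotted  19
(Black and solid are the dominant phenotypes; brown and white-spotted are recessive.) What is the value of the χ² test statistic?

A dihybrid F₂ with independent assortment and complete dominance at both loci gives a 9:3:3:1 phenotypic ratio.
The 9:3:3:1 ratio has 16 parts, so with N = 333 the expected counts are:
  black solid: 333 × 9/16 = 187.3125
  black white-spotted: 333 × 3/16 = 62.4375
  brown solid: 333 × 3/16 = 62.4375
  brown white-spotted: 333 × 1/16 = 20.8125
χ² = Σ (O − E)² / E
  black solid: (189 − 187.3125)² / 187.3125 = 0.0152
  black white-spotted: (63 − 62.4375)² / 62.4375 = 0.0051
  brown solid: (62 − 62.4375)² / 62.4375 = 0.0031
  brown white-spotted: (19 − 20.8125)² / 20.8125 = 0.1578
χ² = 0.0152 + 0.0051 + 0.0031 + 0.1578 = 0.1812 ≈ 0.181

0.181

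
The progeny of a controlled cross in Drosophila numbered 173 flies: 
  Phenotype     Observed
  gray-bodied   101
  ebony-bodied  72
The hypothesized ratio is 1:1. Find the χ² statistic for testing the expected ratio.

Expected counts for N = 173 under a 1:1 ratio (total parts = 2):
  gray-bodied: 173 × 1/2 = 86.5
  ebony-bodied: 173 × 1/2 = 86.5
χ² = Σ (O − E)² / E
  gray-bodied: (101 − 86.5)² / 86.5 = 2.4306
  ebony-bodied: (72 − 86.5)² / 86.5 = 2.4306
χ² = 2.4306 + 2.4306 = 4.8612 ≈ 4.861

4.861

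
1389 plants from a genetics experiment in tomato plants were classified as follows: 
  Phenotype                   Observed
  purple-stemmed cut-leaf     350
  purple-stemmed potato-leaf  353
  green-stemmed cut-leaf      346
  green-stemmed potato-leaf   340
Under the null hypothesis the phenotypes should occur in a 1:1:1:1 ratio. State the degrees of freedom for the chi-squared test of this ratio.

3

A goodness-of-fit test with 4 phenotype classes has df = 4 − 1 = 3.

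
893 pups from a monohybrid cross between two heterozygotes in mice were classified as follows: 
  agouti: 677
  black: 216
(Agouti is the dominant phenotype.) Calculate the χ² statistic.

0.314

For a monohybrid cross between heterozygotes with complete dominance, the expected phenotypic ratio is 3:1.
Total ratio parts = 4. Expected numbers out of 893:
  agouti: 893 × 3/4 = 669.75
  black: 893 × 1/4 = 223.25
χ² = Σ (O − E)² / E
  agouti: (677 − 669.75)² / 669.75 = 0.0785
  black: (216 − 223.25)² / 223.25 = 0.2354
χ² = 0.0785 + 0.2354 = 0.3139 ≈ 0.314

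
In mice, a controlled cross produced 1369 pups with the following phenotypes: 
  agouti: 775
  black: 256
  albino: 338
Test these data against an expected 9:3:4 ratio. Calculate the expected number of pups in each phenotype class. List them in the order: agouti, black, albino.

Total ratio parts = 16. Expected numbers out of 1369:
  agouti: 1369 × 9/16 = 770.0625
  black: 1369 × 3/16 = 256.6875
  albino: 1369 × 4/16 = 342.25

770.0625, 256.6875, 342.25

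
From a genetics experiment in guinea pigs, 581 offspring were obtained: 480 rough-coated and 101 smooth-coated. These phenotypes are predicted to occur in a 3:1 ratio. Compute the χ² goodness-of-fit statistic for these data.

Expected counts for N = 581 under a 3:1 ratio (total parts = 4):
  rough-coated: 581 × 3/4 = 435.75
  smooth-coated: 581 × 1/4 = 145.25
χ² = Σ (O − E)² / E
  rough-coated: (480 − 435.75)² / 435.75 = 4.4935
  smooth-coated: (101 − 145.25)² / 145.25 = 13.4806
χ² = 4.4935 + 13.4806 = 17.9741 ≈ 17.974

17.974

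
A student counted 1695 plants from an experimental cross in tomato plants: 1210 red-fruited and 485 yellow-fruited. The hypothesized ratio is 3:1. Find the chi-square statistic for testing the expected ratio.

Total ratio parts = 4. Expected numbers out of 1695:
  red-fruited: 1695 × 3/4 = 1271.25
  yellow-fruited: 1695 × 1/4 = 423.75
χ² = Σ (O − E)² / E
  red-fruited: (1210 − 1271.25)² / 1271.25 = 2.9511
  yellow-fruited: (485 − 423.75)² / 423.75 = 8.8532
χ² = 2.9511 + 8.8532 = 11.8043 ≈ 11.804

11.804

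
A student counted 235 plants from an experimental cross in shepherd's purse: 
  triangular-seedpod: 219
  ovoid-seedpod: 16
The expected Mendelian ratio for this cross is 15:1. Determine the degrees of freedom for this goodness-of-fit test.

A goodness-of-fit test with 2 phenotype classes has df = 2 − 1 = 1.

1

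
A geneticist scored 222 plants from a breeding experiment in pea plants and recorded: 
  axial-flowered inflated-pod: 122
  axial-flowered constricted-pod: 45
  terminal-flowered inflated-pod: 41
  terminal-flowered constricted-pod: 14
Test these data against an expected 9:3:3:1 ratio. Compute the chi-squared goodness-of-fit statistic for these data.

0.350

Total ratio parts = 16. Expected numbers out of 222:
  axial-flowered inflated-pod: 222 × 9/16 = 124.875
  axial-flowered constricted-pod: 222 × 3/16 = 41.625
  terminal-flowered inflated-pod: 222 × 3/16 = 41.625
  terminal-flowered constricted-pod: 222 × 1/16 = 13.875
χ² = Σ (O − E)² / E
  axial-flowered inflated-pod: (122 − 124.875)² / 124.875 = 0.0662
  axial-flowered constricted-pod: (45 − 41.625)² / 41.625 = 0.2736
  terminal-flowered inflated-pod: (41 − 41.625)² / 41.625 = 0.0094
  terminal-flowered constricted-pod: (14 − 13.875)² / 13.875 = 0.0011
χ² = 0.0662 + 0.2736 + 0.0094 + 0.0011 = 0.3503 ≈ 0.350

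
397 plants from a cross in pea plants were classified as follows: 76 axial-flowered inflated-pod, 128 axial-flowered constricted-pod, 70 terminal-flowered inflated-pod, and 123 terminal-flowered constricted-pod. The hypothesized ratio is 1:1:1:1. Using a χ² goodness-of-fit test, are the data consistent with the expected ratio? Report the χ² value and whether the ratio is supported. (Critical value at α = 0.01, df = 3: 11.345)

Expected counts for N = 397 under a 1:1:1:1 ratio (total parts = 4):
  axial-flowered inflated-pod: 397 × 1/4 = 99.25
  axial-flowered constricted-pod: 397 × 1/4 = 99.25
  terminal-flowered inflated-pod: 397 × 1/4 = 99.25
  terminal-flowered constricted-pod: 397 × 1/4 = 99.25
χ² = Σ (O − E)² / E
  axial-flowered inflated-pod: (76 − 99.25)² / 99.25 = 5.4465
  axial-flowered constricted-pod: (128 − 99.25)² / 99.25 = 8.3281
  terminal-flowered inflated-pod: (70 − 99.25)² / 99.25 = 8.6203
  terminal-flowered constricted-pod: (123 − 99.25)² / 99.25 = 5.6832
χ² = 5.4465 + 8.3281 + 8.6203 + 5.6832 = 28.0781 ≈ 28.078
Degrees of freedom = 4 − 1 = 3; critical value at α = 0.01 is 11.345.
Since 28.078 > 11.345, we reject the null hypothesis — the data do not fit the 1:1:1:1 ratio.

28.078; not consistent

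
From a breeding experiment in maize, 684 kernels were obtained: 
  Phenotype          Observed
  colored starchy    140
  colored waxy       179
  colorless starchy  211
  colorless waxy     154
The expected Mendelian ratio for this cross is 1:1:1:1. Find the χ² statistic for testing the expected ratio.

17.041

Total ratio parts = 4. Expected numbers out of 684:
  colored starchy: 684 × 1/4 = 171
  colored waxy: 684 × 1/4 = 171
  colorless starchy: 684 × 1/4 = 171
  colorless waxy: 684 × 1/4 = 171
χ² = Σ (O − E)² / E
  colored starchy: (140 − 171)² / 171 = 5.6199
  colored waxy: (179 − 171)² / 171 = 0.3743
  colorless starchy: (211 − 171)² / 171 = 9.3567
  colorless waxy: (154 − 171)² / 171 = 1.6901
χ² = 5.6199 + 0.3743 + 9.3567 + 1.6901 = 17.041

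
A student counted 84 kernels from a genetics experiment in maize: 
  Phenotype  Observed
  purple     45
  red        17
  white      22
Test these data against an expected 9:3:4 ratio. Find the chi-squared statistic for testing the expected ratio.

Total ratio parts = 16. Expected numbers out of 84:
  purple: 84 × 9/16 = 47.25
  red: 84 × 3/16 = 15.75
  white: 84 × 4/16 = 21
χ² = Σ (O − E)² / E
  purple: (45 − 47.25)² / 47.25 = 0.1071
  red: (17 − 15.75)² / 15.75 = 0.0992
  white: (22 − 21)² / 21 = 0.0476
χ² = 0.1071 + 0.0992 + 0.0476 = 0.2539 ≈ 0.254

0.254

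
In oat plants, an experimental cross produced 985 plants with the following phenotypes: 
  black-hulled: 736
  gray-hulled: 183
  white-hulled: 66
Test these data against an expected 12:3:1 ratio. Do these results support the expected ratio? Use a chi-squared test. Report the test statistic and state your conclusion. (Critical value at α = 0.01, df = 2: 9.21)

Expected counts for N = 985 under a 12:3:1 ratio (total parts = 16):
  black-hulled: 985 × 12/16 = 738.75
  gray-hulled: 985 × 3/16 = 184.6875
  white-hulled: 985 × 1/16 = 61.5625
χ² = Σ (O − E)² / E
  black-hulled: (736 − 738.75)² / 738.75 = 0.0102
  gray-hulled: (183 − 184.6875)² / 184.6875 = 0.0154
  white-hulled: (66 − 61.5625)² / 61.5625 = 0.3199
χ² = 0.0102 + 0.0154 + 0.3199 = 0.3455 ≈ 0.346
Degrees of freedom = 3 − 1 = 2; critical value at α = 0.01 is 9.21.
Since 0.346 < 9.21, we fail to reject the null hypothesis — the data are consistent with the 12:3:1 ratio.

0.346; consistent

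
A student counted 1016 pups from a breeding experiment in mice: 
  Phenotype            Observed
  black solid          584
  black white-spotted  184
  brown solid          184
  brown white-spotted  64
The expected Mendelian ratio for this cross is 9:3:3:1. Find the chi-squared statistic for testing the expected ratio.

Under the 9:3:3:1 hypothesis (Σ ratio = 16, N = 1016):
  black solid: 1016 × 9/16 = 571.5
  black white-spotted: 1016 × 3/16 = 190.5
  brown solid: 1016 × 3/16 = 190.5
  brown white-spotted: 1016 × 1/16 = 63.5
χ² = Σ (O − E)² / E
  black solid: (584 − 571.5)² / 571.5 = 0.2734
  black white-spotted: (184 − 190.5)² / 190.5 = 0.2218
  brown solid: (184 − 190.5)² / 190.5 = 0.2218
  brown white-spotted: (64 − 63.5)² / 63.5 = 0.0039
χ² = 0.2734 + 0.2218 + 0.2218 + 0.0039 = 0.7209 ≈ 0.721

0.721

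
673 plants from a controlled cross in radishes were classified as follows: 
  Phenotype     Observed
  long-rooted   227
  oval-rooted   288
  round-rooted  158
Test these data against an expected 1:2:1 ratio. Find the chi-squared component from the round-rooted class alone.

0.624

Total ratio parts = 4. Expected numbers out of 673:
  long-rooted: 673 × 1/4 = 168.25
  oval-rooted: 673 × 2/4 = 336.5
  round-rooted: 673 × 1/4 = 168.25
Contribution of round-rooted: (158 − 168.25)² / 168.25 = 0.6244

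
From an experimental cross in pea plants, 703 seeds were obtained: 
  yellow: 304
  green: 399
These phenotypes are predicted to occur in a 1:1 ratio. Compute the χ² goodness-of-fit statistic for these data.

12.838

Under the 1:1 hypothesis (Σ ratio = 2, N = 703):
  yellow: 703 × 1/2 = 351.5
  green: 703 × 1/2 = 351.5
χ² = Σ (O − E)² / E
  yellow: (304 − 351.5)² / 351.5 = 6.4189
  green: (399 − 351.5)² / 351.5 = 6.4189
χ² = 6.4189 + 6.4189 = 12.8378 ≈ 12.838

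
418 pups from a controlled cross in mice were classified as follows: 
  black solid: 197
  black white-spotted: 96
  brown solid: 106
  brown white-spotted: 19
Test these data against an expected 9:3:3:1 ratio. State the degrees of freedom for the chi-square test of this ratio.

3

A goodness-of-fit test with 4 phenotype classes has df = 4 − 1 = 3.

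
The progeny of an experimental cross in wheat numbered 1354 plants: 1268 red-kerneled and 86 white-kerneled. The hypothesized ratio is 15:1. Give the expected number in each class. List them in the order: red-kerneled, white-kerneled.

1269.375, 84.625

Expected counts for N = 1354 under a 15:1 ratio (total parts = 16):
  red-kerneled: 1354 × 15/16 = 1269.375
  white-kerneled: 1354 × 1/16 = 84.625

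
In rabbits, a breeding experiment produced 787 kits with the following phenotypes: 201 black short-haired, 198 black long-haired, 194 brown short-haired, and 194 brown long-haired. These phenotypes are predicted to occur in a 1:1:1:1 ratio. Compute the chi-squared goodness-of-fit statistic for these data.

Expected counts for N = 787 under a 1:1:1:1 ratio (total parts = 4):
  black short-haired: 787 × 1/4 = 196.75
  black long-haired: 787 × 1/4 = 196.75
  brown short-haired: 787 × 1/4 = 196.75
  brown long-haired: 787 × 1/4 = 196.75
χ² = Σ (O − E)² / E
  black short-haired: (201 − 196.75)² / 196.75 = 0.0918
  black long-haired: (198 − 196.75)² / 196.75 = 0.0079
  brown short-haired: (194 − 196.75)² / 196.75 = 0.0384
  brown long-haired: (194 − 196.75)² / 196.75 = 0.0384
χ² = 0.0918 + 0.0079 + 0.0384 + 0.0384 = 0.1765 ≈ 0.177

0.177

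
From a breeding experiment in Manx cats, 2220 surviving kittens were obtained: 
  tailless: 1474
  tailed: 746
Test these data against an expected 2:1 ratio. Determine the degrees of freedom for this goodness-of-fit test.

1

A goodness-of-fit test with 2 phenotype classes has df = 2 − 1 = 1.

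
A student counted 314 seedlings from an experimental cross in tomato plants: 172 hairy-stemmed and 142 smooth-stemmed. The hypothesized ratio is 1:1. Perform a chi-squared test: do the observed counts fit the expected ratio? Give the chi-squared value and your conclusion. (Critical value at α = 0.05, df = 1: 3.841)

2.866; consistent

Under the 1:1 hypothesis (Σ ratio = 2, N = 314):
  hairy-stemmed: 314 × 1/2 = 157
  smooth-stemmed: 314 × 1/2 = 157
χ² = Σ (O − E)² / E
  hairy-stemmed: (172 − 157)² / 157 = 1.4331
  smooth-stemmed: (142 − 157)² / 157 = 1.4331
χ² = 1.4331 + 1.4331 = 2.8662 ≈ 2.866
Degrees of freedom = 2 − 1 = 1; critical value at α = 0.05 is 3.841.
Since 2.866 < 3.841, we fail to reject the null hypothesis — the data are consistent with the 1:1 ratio.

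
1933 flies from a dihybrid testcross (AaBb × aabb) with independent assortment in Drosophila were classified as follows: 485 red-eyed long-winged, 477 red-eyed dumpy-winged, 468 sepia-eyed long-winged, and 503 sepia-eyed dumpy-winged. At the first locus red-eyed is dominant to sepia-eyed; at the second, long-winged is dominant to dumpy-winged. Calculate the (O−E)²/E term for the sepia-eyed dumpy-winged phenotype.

0.807

A dihybrid testcross with independent assortment gives a 1:1:1:1 ratio.
Under the 1:1:1:1 hypothesis (Σ ratio = 4, N = 1933):
  red-eyed long-winged: 1933 × 1/4 = 483.25
  red-eyed dumpy-winged: 1933 × 1/4 = 483.25
  sepia-eyed long-winged: 1933 × 1/4 = 483.25
  sepia-eyed dumpy-winged: 1933 × 1/4 = 483.25
Contribution of sepia-eyed dumpy-winged: (503 − 483.25)² / 483.25 = 0.8072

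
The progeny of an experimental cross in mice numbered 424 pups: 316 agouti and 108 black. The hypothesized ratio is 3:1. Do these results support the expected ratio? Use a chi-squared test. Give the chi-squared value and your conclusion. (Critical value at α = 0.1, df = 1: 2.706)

Total ratio parts = 4. Expected numbers out of 424:
  agouti: 424 × 3/4 = 318
  black: 424 × 1/4 = 106
χ² = Σ (O − E)² / E
  agouti: (316 − 318)² / 318 = 0.0126
  black: (108 − 106)² / 106 = 0.0377
χ² = 0.0126 + 0.0377 = 0.0503 ≈ 0.050
Degrees of freedom = 2 − 1 = 1; critical value at α = 0.1 is 2.706.
Since 0.050 < 2.706, we fail to reject the null hypothesis — the data are consistent with the 3:1 ratio.

0.050; consistent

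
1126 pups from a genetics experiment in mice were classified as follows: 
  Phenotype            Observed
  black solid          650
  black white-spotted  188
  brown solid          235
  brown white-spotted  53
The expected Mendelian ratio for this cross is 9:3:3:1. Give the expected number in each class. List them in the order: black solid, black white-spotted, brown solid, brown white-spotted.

633.375, 211.125, 211.125, 70.375

The 9:3:3:1 ratio has 16 parts, so with N = 1126 the expected counts are:
  black solid: 1126 × 9/16 = 633.375
  black white-spotted: 1126 × 3/16 = 211.125
  brown solid: 1126 × 3/16 = 211.125
  brown white-spotted: 1126 × 1/16 = 70.375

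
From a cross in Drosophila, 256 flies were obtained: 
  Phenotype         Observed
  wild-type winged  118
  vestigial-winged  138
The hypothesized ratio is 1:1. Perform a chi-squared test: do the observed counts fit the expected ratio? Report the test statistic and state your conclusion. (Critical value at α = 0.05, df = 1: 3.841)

Under the 1:1 hypothesis (Σ ratio = 2, N = 256):
  wild-type winged: 256 × 1/2 = 128
  vestigial-winged: 256 × 1/2 = 128
χ² = Σ (O − E)² / E
  wild-type winged: (118 − 128)² / 128 = 0.7812
  vestigial-winged: (138 − 128)² / 128 = 0.7812
χ² = 0.7812 + 0.7812 = 1.5624 ≈ 1.562
Degrees of freedom = 2 − 1 = 1; critical value at α = 0.05 is 3.841.
Since 1.562 < 3.841, we fail to reject the null hypothesis — the data are consistent with the 1:1 ratio.

1.562; consistent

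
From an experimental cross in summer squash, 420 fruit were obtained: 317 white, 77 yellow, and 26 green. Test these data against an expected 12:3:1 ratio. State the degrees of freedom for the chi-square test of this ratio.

A goodness-of-fit test with 3 phenotype classes has df = 3 − 1 = 2.

2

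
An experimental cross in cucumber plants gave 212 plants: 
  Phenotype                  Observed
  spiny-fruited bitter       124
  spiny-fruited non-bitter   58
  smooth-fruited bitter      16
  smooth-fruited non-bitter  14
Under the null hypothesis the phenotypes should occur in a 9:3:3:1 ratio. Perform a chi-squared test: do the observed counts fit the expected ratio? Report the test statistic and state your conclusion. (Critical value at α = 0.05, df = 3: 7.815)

Under the 9:3:3:1 hypothesis (Σ ratio = 16, N = 212):
  spiny-fruited bitter: 212 × 9/16 = 119.25
  spiny-fruited non-bitter: 212 × 3/16 = 39.75
  smooth-fruited bitter: 212 × 3/16 = 39.75
  smooth-fruited non-bitter: 212 × 1/16 = 13.25
χ² = Σ (O − E)² / E
  spiny-fruited bitter: (124 − 119.25)² / 119.25 = 0.1892
  spiny-fruited non-bitter: (58 − 39.75)² / 39.75 = 8.3789
  smooth-fruited bitter: (16 − 39.75)² / 39.75 = 14.1903
  smooth-fruited non-bitter: (14 − 13.25)² / 13.25 = 0.0425
χ² = 0.1892 + 8.3789 + 14.1903 + 0.0425 = 22.8009 ≈ 22.801
Degrees of freedom = 4 − 1 = 3; critical value at α = 0.05 is 7.815.
Since 22.801 > 7.815, we reject the null hypothesis — the data do not fit the 9:3:3:1 ratio.

22.801; not consistent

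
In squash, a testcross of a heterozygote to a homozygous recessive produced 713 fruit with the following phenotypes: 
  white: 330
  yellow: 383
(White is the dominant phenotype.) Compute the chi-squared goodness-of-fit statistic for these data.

A testcross of a heterozygote (Aa × aa) gives a 1:1 phenotypic ratio.
Total ratio parts = 2. Expected numbers out of 713:
  white: 713 × 1/2 = 356.5
  yellow: 713 × 1/2 = 356.5
χ² = Σ (O − E)² / E
  white: (330 − 356.5)² / 356.5 = 1.9698
  yellow: (383 − 356.5)² / 356.5 = 1.9698
χ² = 1.9698 + 1.9698 = 3.9396 ≈ 3.940

3.940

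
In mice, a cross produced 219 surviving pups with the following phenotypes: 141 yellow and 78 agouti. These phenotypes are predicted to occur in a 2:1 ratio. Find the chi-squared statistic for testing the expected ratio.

0.514

The 2:1 ratio has 3 parts, so with N = 219 the expected counts are:
  yellow: 219 × 2/3 = 146
  agouti: 219 × 1/3 = 73
χ² = Σ (O − E)² / E
  yellow: (141 − 146)² / 146 = 0.1712
  agouti: (78 − 73)² / 73 = 0.3425
χ² = 0.1712 + 0.3425 = 0.5137 ≈ 0.514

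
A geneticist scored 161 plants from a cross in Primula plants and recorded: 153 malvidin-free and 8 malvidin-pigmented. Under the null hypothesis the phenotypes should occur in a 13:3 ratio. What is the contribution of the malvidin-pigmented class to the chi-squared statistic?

Under the 13:3 hypothesis (Σ ratio = 16, N = 161):
  malvidin-free: 161 × 13/16 = 130.8125
  malvidin-pigmented: 161 × 3/16 = 30.1875
Contribution of malvidin-pigmented: (8 − 30.1875)² / 30.1875 = 16.3076

16.308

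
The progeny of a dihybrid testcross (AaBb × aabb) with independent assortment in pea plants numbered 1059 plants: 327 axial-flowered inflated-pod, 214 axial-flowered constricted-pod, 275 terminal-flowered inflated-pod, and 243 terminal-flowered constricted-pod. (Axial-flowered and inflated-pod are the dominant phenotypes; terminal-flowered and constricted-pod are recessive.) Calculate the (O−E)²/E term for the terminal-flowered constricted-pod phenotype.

A dihybrid testcross with independent assortment gives a 1:1:1:1 ratio.
Expected counts for N = 1059 under a 1:1:1:1 ratio (total parts = 4):
  axial-flowered inflated-pod: 1059 × 1/4 = 264.75
  axial-flowered constricted-pod: 1059 × 1/4 = 264.75
  terminal-flowered inflated-pod: 1059 × 1/4 = 264.75
  terminal-flowered constricted-pod: 1059 × 1/4 = 264.75
Contribution of terminal-flowered constricted-pod: (243 − 264.75)² / 264.75 = 1.7868

1.787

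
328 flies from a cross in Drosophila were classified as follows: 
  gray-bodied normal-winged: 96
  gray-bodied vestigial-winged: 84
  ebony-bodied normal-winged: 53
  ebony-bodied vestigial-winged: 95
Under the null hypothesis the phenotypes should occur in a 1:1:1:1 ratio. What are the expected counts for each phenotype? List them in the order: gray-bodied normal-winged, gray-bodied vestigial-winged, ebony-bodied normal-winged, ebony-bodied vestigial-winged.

82, 82, 82, 82

Under the 1:1:1:1 hypothesis (Σ ratio = 4, N = 328):
  gray-bodied normal-winged: 328 × 1/4 = 82
  gray-bodied vestigial-winged: 328 × 1/4 = 82
  ebony-bodied normal-winged: 328 × 1/4 = 82
  ebony-bodied vestigial-winged: 328 × 1/4 = 82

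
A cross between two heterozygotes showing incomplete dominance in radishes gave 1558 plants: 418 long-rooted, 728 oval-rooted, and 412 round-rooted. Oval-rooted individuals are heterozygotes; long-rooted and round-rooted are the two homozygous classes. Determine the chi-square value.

6.724

With incomplete dominance, a heterozygote × heterozygote cross gives a 1:2:1 phenotypic ratio.
The 1:2:1 ratio has 4 parts, so with N = 1558 the expected counts are:
  long-rooted: 1558 × 1/4 = 389.5
  oval-rooted: 1558 × 2/4 = 779
  round-rooted: 1558 × 1/4 = 389.5
χ² = Σ (O − E)² / E
  long-rooted: (418 − 389.5)² / 389.5 = 2.0854
  oval-rooted: (728 − 779)² / 779 = 3.3389
  round-rooted: (412 − 389.5)² / 389.5 = 1.2997
χ² = 2.0854 + 3.3389 + 1.2997 = 6.724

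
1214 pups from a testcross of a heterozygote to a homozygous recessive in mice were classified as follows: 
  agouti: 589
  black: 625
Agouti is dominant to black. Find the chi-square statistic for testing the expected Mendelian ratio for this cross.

1.068

A testcross of a heterozygote (Aa × aa) gives a 1:1 phenotypic ratio.
Expected counts for N = 1214 under a 1:1 ratio (total parts = 2):
  agouti: 1214 × 1/2 = 607
  black: 1214 × 1/2 = 607
χ² = Σ (O − E)² / E
  agouti: (589 − 607)² / 607 = 0.5338
  black: (625 − 607)² / 607 = 0.5338
χ² = 0.5338 + 0.5338 = 1.0676 ≈ 1.068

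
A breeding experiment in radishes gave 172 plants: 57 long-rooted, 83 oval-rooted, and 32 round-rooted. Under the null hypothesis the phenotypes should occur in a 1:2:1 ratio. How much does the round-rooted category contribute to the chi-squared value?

Under the 1:2:1 hypothesis (Σ ratio = 4, N = 172):
  long-rooted: 172 × 1/4 = 43
  oval-rooted: 172 × 2/4 = 86
  round-rooted: 172 × 1/4 = 43
Contribution of round-rooted: (32 − 43)² / 43 = 2.8140

2.814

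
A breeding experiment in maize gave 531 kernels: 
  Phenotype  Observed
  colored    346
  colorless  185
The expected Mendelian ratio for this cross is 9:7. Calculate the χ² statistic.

17.130

Under the 9:7 hypothesis (Σ ratio = 16, N = 531):
  colored: 531 × 9/16 = 298.6875
  colorless: 531 × 7/16 = 232.3125
χ² = Σ (O − E)² / E
  colored: (346 − 298.6875)² / 298.6875 = 7.4944
  colorless: (185 − 232.3125)² / 232.3125 = 9.6356
χ² = 7.4944 + 9.6356 = 17.130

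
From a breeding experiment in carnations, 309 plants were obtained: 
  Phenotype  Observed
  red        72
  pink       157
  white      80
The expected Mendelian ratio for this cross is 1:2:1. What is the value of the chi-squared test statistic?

0.495

Total ratio parts = 4. Expected numbers out of 309:
  red: 309 × 1/4 = 77.25
  pink: 309 × 2/4 = 154.5
  white: 309 × 1/4 = 77.25
χ² = Σ (O − E)² / E
  red: (72 − 77.25)² / 77.25 = 0.3568
  pink: (157 − 154.5)² / 154.5 = 0.0405
  white: (80 − 77.25)² / 77.25 = 0.0979
χ² = 0.3568 + 0.0405 + 0.0979 = 0.4952 ≈ 0.495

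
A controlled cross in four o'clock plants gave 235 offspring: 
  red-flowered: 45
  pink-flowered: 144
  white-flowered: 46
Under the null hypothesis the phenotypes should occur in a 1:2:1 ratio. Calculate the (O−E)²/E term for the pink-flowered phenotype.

5.977

Expected counts for N = 235 under a 1:2:1 ratio (total parts = 4):
  red-flowered: 235 × 1/4 = 58.75
  pink-flowered: 235 × 2/4 = 117.5
  white-flowered: 235 × 1/4 = 58.75
Contribution of pink-flowered: (144 − 117.5)² / 117.5 = 5.9766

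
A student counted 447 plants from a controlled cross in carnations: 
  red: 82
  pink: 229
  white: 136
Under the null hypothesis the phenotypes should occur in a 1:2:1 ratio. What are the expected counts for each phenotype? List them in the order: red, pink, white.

Under the 1:2:1 hypothesis (Σ ratio = 4, N = 447):
  red: 447 × 1/4 = 111.75
  pink: 447 × 2/4 = 223.5
  white: 447 × 1/4 = 111.75

111.75, 223.5, 111.75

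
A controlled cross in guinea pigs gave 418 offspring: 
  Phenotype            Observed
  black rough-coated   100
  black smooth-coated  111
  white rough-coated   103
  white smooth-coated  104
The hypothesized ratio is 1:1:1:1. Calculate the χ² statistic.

The 1:1:1:1 ratio has 4 parts, so with N = 418 the expected counts are:
  black rough-coated: 418 × 1/4 = 104.5
  black smooth-coated: 418 × 1/4 = 104.5
  white rough-coated: 418 × 1/4 = 104.5
  white smooth-coated: 418 × 1/4 = 104.5
χ² = Σ (O − E)² / E
  black rough-coated: (100 − 104.5)² / 104.5 = 0.1938
  black smooth-coated: (111 − 104.5)² / 104.5 = 0.4043
  white rough-coated: (103 − 104.5)² / 104.5 = 0.0215
  white smooth-coated: (104 − 104.5)² / 104.5 = 0.0024
χ² = 0.1938 + 0.4043 + 0.0215 + 0.0024 = 0.622

0.622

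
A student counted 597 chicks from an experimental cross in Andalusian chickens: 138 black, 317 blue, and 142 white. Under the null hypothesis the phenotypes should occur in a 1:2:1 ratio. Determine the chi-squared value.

2.347

Expected counts for N = 597 under a 1:2:1 ratio (total parts = 4):
  black: 597 × 1/4 = 149.25
  blue: 597 × 2/4 = 298.5
  white: 597 × 1/4 = 149.25
χ² = Σ (O − E)² / E
  black: (138 − 149.25)² / 149.25 = 0.8480
  blue: (317 − 298.5)² / 298.5 = 1.1466
  white: (142 − 149.25)² / 149.25 = 0.3522
χ² = 0.8480 + 1.1466 + 0.3522 = 2.3468 ≈ 2.347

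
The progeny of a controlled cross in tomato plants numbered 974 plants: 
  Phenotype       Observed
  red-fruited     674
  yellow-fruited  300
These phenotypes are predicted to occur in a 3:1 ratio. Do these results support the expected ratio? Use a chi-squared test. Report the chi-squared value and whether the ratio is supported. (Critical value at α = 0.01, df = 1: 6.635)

Expected counts for N = 974 under a 3:1 ratio (total parts = 4):
  red-fruited: 974 × 3/4 = 730.5
  yellow-fruited: 974 × 1/4 = 243.5
χ² = Σ (O − E)² / E
  red-fruited: (674 − 730.5)² / 730.5 = 4.3700
  yellow-fruited: (300 − 243.5)² / 243.5 = 13.1099
χ² = 4.3700 + 13.1099 = 17.4799 ≈ 17.480
Degrees of freedom = 2 − 1 = 1; critical value at α = 0.01 is 6.635.
Since 17.480 > 6.635, we reject the null hypothesis — the data do not fit the 3:1 ratio.

17.480; not consistent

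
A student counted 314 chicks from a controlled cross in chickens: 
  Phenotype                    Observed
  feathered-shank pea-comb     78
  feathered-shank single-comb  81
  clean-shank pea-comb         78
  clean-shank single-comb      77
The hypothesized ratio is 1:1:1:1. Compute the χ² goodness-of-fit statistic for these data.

Under the 1:1:1:1 hypothesis (Σ ratio = 4, N = 314):
  feathered-shank pea-comb: 314 × 1/4 = 78.5
  feathered-shank single-comb: 314 × 1/4 = 78.5
  clean-shank pea-comb: 314 × 1/4 = 78.5
  clean-shank single-comb: 314 × 1/4 = 78.5
χ² = Σ (O − E)² / E
  feathered-shank pea-comb: (78 − 78.5)² / 78.5 = 0.0032
  feathered-shank single-comb: (81 − 78.5)² / 78.5 = 0.0796
  clean-shank pea-comb: (78 − 78.5)² / 78.5 = 0.0032
  clean-shank single-comb: (77 − 78.5)² / 78.5 = 0.0287
χ² = 0.0032 + 0.0796 + 0.0032 + 0.0287 = 0.1147 ≈ 0.115

0.115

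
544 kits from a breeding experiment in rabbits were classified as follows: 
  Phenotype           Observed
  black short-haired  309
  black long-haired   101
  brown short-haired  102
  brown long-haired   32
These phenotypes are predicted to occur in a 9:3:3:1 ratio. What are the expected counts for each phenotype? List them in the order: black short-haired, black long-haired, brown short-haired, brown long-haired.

Under the 9:3:3:1 hypothesis (Σ ratio = 16, N = 544):
  black short-haired: 544 × 9/16 = 306
  black long-haired: 544 × 3/16 = 102
  brown short-haired: 544 × 3/16 = 102
  brown long-haired: 544 × 1/16 = 34

306, 102, 102, 34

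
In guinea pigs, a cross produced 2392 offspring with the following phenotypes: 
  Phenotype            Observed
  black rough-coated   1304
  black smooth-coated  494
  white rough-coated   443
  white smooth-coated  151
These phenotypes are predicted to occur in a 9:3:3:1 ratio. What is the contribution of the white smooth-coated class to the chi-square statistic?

0.015

Expected counts for N = 2392 under a 9:3:3:1 ratio (total parts = 16):
  black rough-coated: 2392 × 9/16 = 1345.5
  black smooth-coated: 2392 × 3/16 = 448.5
  white rough-coated: 2392 × 3/16 = 448.5
  white smooth-coated: 2392 × 1/16 = 149.5
Contribution of white smooth-coated: (151 − 149.5)² / 149.5 = 0.0151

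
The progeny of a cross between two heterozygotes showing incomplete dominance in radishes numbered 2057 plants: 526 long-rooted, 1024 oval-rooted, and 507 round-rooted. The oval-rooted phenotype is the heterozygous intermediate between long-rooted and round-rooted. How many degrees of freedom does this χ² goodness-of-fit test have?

2

With incomplete dominance, a heterozygote × heterozygote cross gives a 1:2:1 phenotypic ratio.
A goodness-of-fit test with 3 phenotype classes has df = 3 − 1 = 2.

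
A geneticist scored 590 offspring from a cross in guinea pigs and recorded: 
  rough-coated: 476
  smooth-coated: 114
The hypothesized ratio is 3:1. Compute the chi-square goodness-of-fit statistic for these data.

Total ratio parts = 4. Expected numbers out of 590:
  rough-coated: 590 × 3/4 = 442.5
  smooth-coated: 590 × 1/4 = 147.5
χ² = Σ (O − E)² / E
  rough-coated: (476 − 442.5)² / 442.5 = 2.5362
  smooth-coated: (114 − 147.5)² / 147.5 = 7.6085
χ² = 2.5362 + 7.6085 = 10.1447 ≈ 10.145

10.145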